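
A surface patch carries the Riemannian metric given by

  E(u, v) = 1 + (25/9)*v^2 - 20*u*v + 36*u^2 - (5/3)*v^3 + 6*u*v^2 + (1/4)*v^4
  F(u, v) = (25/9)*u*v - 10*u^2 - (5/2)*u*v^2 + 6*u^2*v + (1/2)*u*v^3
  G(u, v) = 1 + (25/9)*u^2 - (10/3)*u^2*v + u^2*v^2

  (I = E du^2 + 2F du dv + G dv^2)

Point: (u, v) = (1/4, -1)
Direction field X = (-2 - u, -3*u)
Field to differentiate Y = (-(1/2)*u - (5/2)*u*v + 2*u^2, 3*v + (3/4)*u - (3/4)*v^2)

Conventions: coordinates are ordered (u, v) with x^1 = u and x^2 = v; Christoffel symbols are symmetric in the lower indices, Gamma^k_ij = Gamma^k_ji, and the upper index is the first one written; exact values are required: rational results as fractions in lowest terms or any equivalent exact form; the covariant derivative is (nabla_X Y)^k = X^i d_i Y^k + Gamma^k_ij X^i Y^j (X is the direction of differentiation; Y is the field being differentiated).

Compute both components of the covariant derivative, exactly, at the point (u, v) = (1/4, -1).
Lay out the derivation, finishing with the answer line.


E = 130/9, F = -22/9, G = 13/9 at the point
E_u = 44, E_v = -176/9, F_u = -124/9, F_v = 97/36, G_u = 32/9, G_v = -1/3
EG - F^2 = 134/9;  g^inv = (9/134) * [[13/9, 22/9], [22/9, 130/9]]
first-kind symbols [ij,l] = (1/2)(d_i g_jl + d_j g_il - d_l g_ij): [uu,u] = E_u/2 = 22, [uu,v] = F_u - E_v/2 = -4, [uv,u] = E_v/2 = -88/9, [uv,v] = G_u/2 = 16/9, [vv,u] = F_v - G_u/2 = 11/12, [vv,v] = G_v/2 = -1/6
Gamma^u_ij = (G*[ij,u] - F*[ij,v])/(EG - F^2), Gamma^v_ij = (E*[ij,v] - F*[ij,u])/(EG - F^2)
Gamma_uuu = 99/67, Gamma_uuv = -44/67, Gamma_uvv = 33/536, Gamma_vuu = -18/67, Gamma_vuv = 8/67, Gamma_vvv = -3/268
X = (-9/4, -3/4), Y = (5/8, -57/16) at the point

Answer: (nabla_X Y)^u = -451125/34304, (nabla_X Y)^v = -65409/17152


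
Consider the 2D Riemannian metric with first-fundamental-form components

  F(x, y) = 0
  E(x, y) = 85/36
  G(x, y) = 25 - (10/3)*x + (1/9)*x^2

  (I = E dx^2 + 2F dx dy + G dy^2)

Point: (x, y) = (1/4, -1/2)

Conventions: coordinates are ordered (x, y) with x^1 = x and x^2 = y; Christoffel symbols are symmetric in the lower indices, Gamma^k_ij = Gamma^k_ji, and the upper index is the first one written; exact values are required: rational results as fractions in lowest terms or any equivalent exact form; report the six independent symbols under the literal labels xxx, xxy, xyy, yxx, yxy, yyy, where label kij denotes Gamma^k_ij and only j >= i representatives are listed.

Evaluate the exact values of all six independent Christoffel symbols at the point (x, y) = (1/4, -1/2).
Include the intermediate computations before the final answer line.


E = 85/36, F = 0, G = 3481/144 at the point
E_x = 0, E_y = 0, F_x = 0, F_y = 0, G_x = -59/18, G_y = 0
EG - F^2 = 295885/5184;  g^inv = (5184/295885) * [[3481/144, 0], [0, 85/36]]
first-kind symbols [ij,l] = (1/2)(d_i g_jl + d_j g_il - d_l g_ij): [xx,x] = E_x/2 = 0, [xx,y] = F_x - E_y/2 = 0, [xy,x] = E_y/2 = 0, [xy,y] = G_x/2 = -59/36, [yy,x] = F_y - G_x/2 = 59/36, [yy,y] = G_y/2 = 0
Gamma^x_ij = (G*[ij,x] - F*[ij,y])/(EG - F^2), Gamma^y_ij = (E*[ij,y] - F*[ij,x])/(EG - F^2)

Answer: Gamma_xxx = 0, Gamma_xxy = 0, Gamma_xyy = 59/85, Gamma_yxx = 0, Gamma_yxy = -4/59, Gamma_yyy = 0


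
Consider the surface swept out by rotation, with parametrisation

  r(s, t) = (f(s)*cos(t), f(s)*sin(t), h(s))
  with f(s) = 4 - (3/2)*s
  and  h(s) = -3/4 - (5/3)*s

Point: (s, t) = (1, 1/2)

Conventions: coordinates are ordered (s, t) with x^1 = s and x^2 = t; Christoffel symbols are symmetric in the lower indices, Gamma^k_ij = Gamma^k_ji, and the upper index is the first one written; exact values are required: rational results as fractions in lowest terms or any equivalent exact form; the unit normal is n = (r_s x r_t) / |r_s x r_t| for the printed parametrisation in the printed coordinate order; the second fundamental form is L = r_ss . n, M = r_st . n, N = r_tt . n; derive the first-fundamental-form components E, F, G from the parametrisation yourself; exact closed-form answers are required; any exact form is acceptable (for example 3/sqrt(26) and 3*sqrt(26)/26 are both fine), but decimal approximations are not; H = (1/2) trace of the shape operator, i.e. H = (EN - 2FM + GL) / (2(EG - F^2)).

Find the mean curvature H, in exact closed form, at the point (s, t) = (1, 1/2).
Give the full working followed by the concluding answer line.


f = 5/2, f' = -3/2, f'' = 0, h' = -5/3, h'' = 0
E = 181/36, F = 0, G = 25/4; answer radicand W^2 = 181/36
unnormalised second-form numerators: l = 0, m = 0, n = -25/6; L = l/sqrt(181/36), and similarly M = m/sqrt(W^2), N = n/sqrt(W^2)
H = (E*n - 2*F*m + G*l) / (2*(EG - F^2)*sqrt(W^2)); E*n - 2*F*m + G*l = -4525/216, EG - F^2 = 4525/144, so H = (-1/3)/sqrt(181/36)

Answer: H = -2*sqrt(181)/181


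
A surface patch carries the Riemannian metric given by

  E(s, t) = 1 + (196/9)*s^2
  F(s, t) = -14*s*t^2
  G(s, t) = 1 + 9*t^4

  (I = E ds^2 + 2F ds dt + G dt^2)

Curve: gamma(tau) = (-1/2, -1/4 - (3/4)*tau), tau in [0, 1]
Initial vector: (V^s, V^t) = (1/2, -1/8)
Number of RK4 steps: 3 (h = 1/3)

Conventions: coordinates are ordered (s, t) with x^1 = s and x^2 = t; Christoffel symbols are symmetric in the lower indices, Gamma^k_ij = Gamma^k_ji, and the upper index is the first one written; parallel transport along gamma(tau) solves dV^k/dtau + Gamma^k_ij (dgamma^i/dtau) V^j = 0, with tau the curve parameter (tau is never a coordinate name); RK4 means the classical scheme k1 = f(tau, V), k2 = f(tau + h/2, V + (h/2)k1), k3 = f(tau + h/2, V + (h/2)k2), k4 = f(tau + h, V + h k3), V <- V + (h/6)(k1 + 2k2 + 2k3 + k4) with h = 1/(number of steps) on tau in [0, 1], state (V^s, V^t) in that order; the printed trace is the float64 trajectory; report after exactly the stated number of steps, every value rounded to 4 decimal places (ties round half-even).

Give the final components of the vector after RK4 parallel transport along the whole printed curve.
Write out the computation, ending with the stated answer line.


gamma'(tau) = (0, -3/4); f(tau, V)^k = -Gamma^k_ij(gamma(tau)) gamma'^i(tau) V^j; h = 1/3; intermediate values shown to 6 dp
curve data and Christoffel symbols at the stage parameters:
  tau = 0.000000: gamma = (-0.500000, -0.250000), gamma' = (0.000000, -0.750000); Gamma_sss = -1.680488, Gamma_sst = 0.000000, Gamma_stt = -0.540157, Gamma_tss = -0.135039, Gamma_tst = 0.000000, Gamma_ttt = -0.043405
  tau = 0.166667: gamma = (-0.500000, -0.375000), gamma' = (0.000000, -0.750000); Gamma_sss = -1.644245, Gamma_sst = 0.000000, Gamma_stt = -0.792761, Gamma_tss = -0.297285, Gamma_tst = 0.000000, Gamma_ttt = -0.143334
  tau = 0.333333: gamma = (-0.500000, -0.500000), gamma' = (0.000000, -0.750000); Gamma_sss = -1.554014, Gamma_sst = 0.000000, Gamma_stt = -0.999009, Gamma_tss = -0.499504, Gamma_tst = 0.000000, Gamma_ttt = -0.321110
  tau = 0.500000: gamma = (-0.500000, -0.625000), gamma' = (0.000000, -0.750000); Gamma_sss = -1.392844, Gamma_sst = 0.000000, Gamma_stt = -1.119250, Gamma_tss = -0.699531, Gamma_tst = 0.000000, Gamma_ttt = -0.562123
  tau = 0.666667: gamma = (-0.500000, -0.750000), gamma' = (0.000000, -0.750000); Gamma_sss = -1.171844, Gamma_sst = 0.000000, Gamma_stt = -1.129992, Gamma_tss = -0.847494, Gamma_tst = 0.000000, Gamma_ttt = -0.817226
  tau = 0.833333: gamma = (-0.500000, -0.875000), gamma' = (0.000000, -0.750000); Gamma_sss = -0.929080, Gamma_sst = 0.000000, Gamma_stt = -1.045215, Gamma_tss = -0.914563, Gamma_tst = 0.000000, Gamma_ttt = -1.028883
  tau = 1.000000: gamma = (-0.500000, -1.000000), gamma' = (0.000000, -0.750000); Gamma_sss = -0.705036, Gamma_sst = 0.000000, Gamma_stt = -0.906475, Gamma_tss = -0.906475, Gamma_tst = 0.000000, Gamma_ttt = -1.165468
step 0: V^s = 0.5000, V^t = -0.1250
step 1: k1 = (0.050640, 0.004069), k2 = (0.073918, 0.013365), k3 = (0.072997, 0.013198), k4 = (0.090361, 0.029045); V <- V + (h/6)(k1 + 2k2 + 2k3 + k4): V^s = 0.5242, V^t = -0.1202
step 2: k1 = (0.090067, 0.028950), k2 = (0.096858, 0.048645), k3 = (0.094102, 0.047261), k4 = (0.088525, 0.064023); V <- V + (h/6)(k1 + 2k2 + 2k3 + k4): V^s = 0.5553, V^t = -0.1044
step 3: k1 = (0.088468, 0.063981), k2 = (0.073471, 0.072323), k3 = (0.072381, 0.071250), k4 = (0.054822, 0.070485); V <- V + (h/6)(k1 + 2k2 + 2k3 + k4): V^s = 0.5795, V^t = -0.0810

Answer: V^s = 0.5795, V^t = -0.0810


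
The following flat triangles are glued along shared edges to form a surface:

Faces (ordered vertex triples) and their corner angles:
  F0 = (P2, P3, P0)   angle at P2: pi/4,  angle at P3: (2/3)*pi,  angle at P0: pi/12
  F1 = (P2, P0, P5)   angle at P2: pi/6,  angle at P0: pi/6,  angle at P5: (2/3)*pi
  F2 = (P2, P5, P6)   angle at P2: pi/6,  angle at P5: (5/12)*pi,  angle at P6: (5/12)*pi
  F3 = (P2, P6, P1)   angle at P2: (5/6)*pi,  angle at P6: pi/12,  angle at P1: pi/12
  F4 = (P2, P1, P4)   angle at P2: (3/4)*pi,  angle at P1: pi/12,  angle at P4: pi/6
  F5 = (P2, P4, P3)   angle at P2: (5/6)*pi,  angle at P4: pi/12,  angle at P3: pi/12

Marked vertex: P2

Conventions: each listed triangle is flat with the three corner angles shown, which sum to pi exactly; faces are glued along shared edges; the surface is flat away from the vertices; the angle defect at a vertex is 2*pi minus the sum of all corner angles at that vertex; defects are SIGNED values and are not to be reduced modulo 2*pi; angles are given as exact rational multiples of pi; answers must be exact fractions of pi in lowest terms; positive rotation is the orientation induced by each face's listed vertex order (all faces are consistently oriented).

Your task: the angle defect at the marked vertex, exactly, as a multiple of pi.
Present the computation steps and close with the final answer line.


Sum of corner angles at P2: 3*pi
defect = 2*pi - 3*pi

Answer: defect(P2) = -pi


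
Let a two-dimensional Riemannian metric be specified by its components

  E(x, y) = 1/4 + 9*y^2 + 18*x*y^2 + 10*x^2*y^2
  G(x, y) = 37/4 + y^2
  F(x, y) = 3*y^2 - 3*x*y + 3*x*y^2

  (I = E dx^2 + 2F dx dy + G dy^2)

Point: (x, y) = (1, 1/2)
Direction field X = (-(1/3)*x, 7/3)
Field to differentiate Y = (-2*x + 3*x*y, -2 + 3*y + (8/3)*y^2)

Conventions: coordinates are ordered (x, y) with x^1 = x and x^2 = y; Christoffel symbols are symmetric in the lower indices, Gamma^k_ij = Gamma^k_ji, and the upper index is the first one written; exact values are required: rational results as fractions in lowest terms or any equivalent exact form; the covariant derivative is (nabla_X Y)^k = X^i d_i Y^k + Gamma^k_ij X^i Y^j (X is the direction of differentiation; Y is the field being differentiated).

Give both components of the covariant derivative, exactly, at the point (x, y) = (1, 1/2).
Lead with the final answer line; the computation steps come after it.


Answer: (nabla_X Y)^x = 3415/684, (nabla_X Y)^y = 8827/684

E = 19/2, F = 0, G = 19/2 at the point
E_x = 19/2, E_y = 37, F_x = -3/4, F_y = 3, G_x = 0, G_y = 1
EG - F^2 = 361/4;  g^inv = (4/361) * [[19/2, 0], [0, 19/2]]
first-kind symbols [ij,l] = (1/2)(d_i g_jl + d_j g_il - d_l g_ij): [xx,x] = E_x/2 = 19/4, [xx,y] = F_x - E_y/2 = -77/4, [xy,x] = E_y/2 = 37/2, [xy,y] = G_x/2 = 0, [yy,x] = F_y - G_x/2 = 3, [yy,y] = G_y/2 = 1/2
Gamma^x_ij = (G*[ij,x] - F*[ij,y])/(EG - F^2), Gamma^y_ij = (E*[ij,y] - F*[ij,x])/(EG - F^2)
Gamma_xxx = 1/2, Gamma_xxy = 37/19, Gamma_xyy = 6/19, Gamma_yxx = -77/38, Gamma_yxy = 0, Gamma_yyy = 1/19
X = (-1/3, 7/3), Y = (-1/2, 1/6) at the point


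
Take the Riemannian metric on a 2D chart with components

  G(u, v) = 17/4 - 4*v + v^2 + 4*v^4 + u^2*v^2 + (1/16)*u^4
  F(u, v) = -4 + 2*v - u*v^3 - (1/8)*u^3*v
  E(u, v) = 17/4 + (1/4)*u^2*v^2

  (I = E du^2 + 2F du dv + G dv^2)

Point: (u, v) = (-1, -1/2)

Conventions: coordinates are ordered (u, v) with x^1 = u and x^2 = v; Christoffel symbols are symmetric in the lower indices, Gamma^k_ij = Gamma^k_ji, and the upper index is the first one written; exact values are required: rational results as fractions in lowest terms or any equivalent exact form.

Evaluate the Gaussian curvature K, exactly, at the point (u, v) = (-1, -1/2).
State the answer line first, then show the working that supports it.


Answer: K = -22864/51529

E = 69/16, F = -83/16, G = 113/16, EG - F^2 = 227/64 at the point
E_u = -1/8, E_v = -1/4, F_u = 5/16, F_v = 23/8, G_u = -3/4, G_v = -8
E_vv = 1/2, F_uv = -9/8, G_uu = 5/4
Compute both Brioschi determinants and normalise by (EG - F^2)^2.
M1 = [[-E_vv/2 + F_uv - G_uu/2, E_u/2, F_u - E_v/2], [F_v - G_u/2, E, F], [G_v/2, F, G]] = [[-2, -1/16, 7/16], [13/4, 69/16, -83/16], [-4, -83/16, 113/16]]; det M1 = -1737/256
M2 = [[0, E_v/2, G_u/2], [E_v/2, E, F], [G_u/2, F, G]] = [[0, -1/8, -3/8], [-1/8, 69/16, -83/16], [-3/8, -83/16, 113/16]]; det M2 = -77/64
det M1 - det M2 = -1429/256; K = -1429/256 / (227/64)^2 = -22864/51529


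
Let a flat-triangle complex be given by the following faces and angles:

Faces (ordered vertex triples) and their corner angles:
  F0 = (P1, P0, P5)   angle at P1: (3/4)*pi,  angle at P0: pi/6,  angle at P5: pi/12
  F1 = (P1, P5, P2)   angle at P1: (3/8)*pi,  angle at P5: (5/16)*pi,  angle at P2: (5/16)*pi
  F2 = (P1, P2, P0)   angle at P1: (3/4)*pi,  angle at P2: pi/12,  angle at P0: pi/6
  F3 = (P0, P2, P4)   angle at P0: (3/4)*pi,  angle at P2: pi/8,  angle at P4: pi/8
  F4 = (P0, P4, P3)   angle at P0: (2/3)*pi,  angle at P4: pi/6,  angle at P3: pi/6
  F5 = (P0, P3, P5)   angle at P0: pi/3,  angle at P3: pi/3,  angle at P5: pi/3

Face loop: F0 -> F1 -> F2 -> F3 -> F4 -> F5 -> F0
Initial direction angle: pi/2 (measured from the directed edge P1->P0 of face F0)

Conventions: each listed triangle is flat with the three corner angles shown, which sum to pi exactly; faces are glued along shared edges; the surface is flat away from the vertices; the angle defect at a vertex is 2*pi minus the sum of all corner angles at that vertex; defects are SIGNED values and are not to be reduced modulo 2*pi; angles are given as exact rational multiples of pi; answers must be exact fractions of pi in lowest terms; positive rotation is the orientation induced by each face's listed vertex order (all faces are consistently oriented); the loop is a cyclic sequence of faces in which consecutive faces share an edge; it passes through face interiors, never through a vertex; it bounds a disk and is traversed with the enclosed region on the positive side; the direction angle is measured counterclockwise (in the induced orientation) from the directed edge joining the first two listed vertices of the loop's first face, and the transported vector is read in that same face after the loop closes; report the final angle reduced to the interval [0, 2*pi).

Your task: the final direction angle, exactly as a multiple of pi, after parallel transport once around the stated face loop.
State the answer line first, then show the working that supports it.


Answer: final direction angle = (13/24)*pi

enclosed vertex P0: corner angles sum to (25/12)*pi, defect = 2*pi - (25/12)*pi = -pi/12
enclosed vertex P1: corner angles sum to (15/8)*pi, defect = 2*pi - (15/8)*pi = pi/8
holonomy = initial angle + sum of enclosed defects (mod 2*pi), positive in the induced orientation
final angle = pi/2 + pi/24 = (13/24)*pi (mod 2*pi)


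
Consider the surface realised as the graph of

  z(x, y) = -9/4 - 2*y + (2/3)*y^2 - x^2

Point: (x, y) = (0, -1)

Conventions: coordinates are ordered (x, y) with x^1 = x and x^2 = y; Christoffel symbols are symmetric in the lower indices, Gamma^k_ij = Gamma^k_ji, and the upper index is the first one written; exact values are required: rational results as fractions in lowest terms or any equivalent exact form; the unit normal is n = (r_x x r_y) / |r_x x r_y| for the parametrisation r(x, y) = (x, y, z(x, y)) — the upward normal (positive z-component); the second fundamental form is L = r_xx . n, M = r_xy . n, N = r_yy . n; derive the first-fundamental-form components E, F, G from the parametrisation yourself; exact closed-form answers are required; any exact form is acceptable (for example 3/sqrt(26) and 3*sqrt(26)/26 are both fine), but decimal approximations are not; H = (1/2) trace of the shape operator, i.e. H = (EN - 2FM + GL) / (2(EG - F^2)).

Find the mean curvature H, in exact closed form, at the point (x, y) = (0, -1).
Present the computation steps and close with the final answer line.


z_x = 0, z_y = -10/3, z_xx = -2, z_xy = 0, z_yy = 4/3
E = 1, F = 0, G = 109/9; answer radicand W^2 = 109/9
unnormalised second-form numerators: l = -2, m = 0, n = 4/3; L = l/sqrt(109/9), and similarly M = m/sqrt(W^2), N = n/sqrt(W^2)
H = (E*n - 2*F*m + G*l) / (2*(EG - F^2)*sqrt(W^2)); E*n - 2*F*m + G*l = -206/9, EG - F^2 = 109/9, so H = (-103/109)/sqrt(109/9)

Answer: H = -309*sqrt(109)/11881


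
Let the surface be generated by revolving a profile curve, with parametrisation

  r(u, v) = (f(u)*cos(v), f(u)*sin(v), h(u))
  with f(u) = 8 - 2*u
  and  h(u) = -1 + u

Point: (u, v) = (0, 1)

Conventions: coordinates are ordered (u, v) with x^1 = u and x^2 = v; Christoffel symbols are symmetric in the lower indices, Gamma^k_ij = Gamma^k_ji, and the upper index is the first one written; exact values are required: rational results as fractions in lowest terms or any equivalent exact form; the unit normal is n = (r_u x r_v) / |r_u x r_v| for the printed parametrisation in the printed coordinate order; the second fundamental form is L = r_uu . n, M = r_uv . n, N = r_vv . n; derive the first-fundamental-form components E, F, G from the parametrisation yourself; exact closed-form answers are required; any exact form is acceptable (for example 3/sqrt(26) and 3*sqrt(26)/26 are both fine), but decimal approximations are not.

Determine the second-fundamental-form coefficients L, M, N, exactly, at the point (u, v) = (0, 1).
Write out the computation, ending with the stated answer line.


f = 8, f' = -2, f'' = 0, h' = 1, h'' = 0
E = 5, F = 0, G = 64; answer radicand W^2 = 5
unnormalised second-form numerators: l = 0, m = 0, n = 8; L = l/sqrt(5), and similarly M = m/sqrt(W^2), N = n/sqrt(W^2)

Answer: L = 0, M = 0, N = 8*sqrt(5)/5


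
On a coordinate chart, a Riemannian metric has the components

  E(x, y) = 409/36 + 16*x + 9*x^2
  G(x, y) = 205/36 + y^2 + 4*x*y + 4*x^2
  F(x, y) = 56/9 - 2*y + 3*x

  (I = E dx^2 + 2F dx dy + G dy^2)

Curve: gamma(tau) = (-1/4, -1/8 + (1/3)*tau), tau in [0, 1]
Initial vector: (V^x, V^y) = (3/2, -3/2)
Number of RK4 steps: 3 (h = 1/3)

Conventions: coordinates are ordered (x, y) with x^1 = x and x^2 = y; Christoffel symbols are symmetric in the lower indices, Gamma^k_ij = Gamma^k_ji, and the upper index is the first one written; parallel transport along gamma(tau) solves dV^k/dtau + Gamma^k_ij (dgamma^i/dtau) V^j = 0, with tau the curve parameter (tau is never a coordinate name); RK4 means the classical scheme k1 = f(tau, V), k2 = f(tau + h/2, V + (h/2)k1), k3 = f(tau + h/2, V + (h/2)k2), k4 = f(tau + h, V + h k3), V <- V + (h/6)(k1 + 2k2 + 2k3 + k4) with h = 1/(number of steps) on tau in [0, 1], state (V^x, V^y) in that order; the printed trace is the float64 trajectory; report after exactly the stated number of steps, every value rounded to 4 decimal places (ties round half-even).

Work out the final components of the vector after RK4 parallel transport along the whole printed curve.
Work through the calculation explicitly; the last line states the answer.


gamma'(tau) = (0, 1/3); f(tau, V)^k = -Gamma^k_ij(gamma(tau)) gamma'^i(tau) V^j; h = 1/3; intermediate values shown to 6 dp
curve data and Christoffel symbols at the stage parameters:
  tau = 0.000000: gamma = (-0.250000, -0.125000), gamma' = (0.000000, 0.333333); Gamma_xxx = 1.151926, Gamma_xxy = 0.462308, Gamma_xyy = -0.063820, Gamma_yxx = -0.590228, Gamma_yxy = -0.640162, Gamma_yyy = -0.042696
  tau = 0.166667: gamma = (-0.250000, -0.069444), gamma' = (0.000000, 0.333333); Gamma_xxx = 1.096813, Gamma_xxy = 0.394341, Gamma_xyy = -0.122649, Gamma_yxx = -0.524089, Gamma_yxy = -0.556860, Gamma_yyy = 0.019730
  tau = 0.333333: gamma = (-0.250000, -0.013889), gamma' = (0.000000, 0.333333); Gamma_xxx = 1.047072, Gamma_xxy = 0.333241, Gamma_xyy = -0.174887, Gamma_yxx = -0.463016, Gamma_yxy = -0.480085, Gamma_yyy = 0.075185
  tau = 0.500000: gamma = (-0.250000, 0.041667), gamma' = (0.000000, 0.333333); Gamma_xxx = 1.002217, Gamma_xxy = 0.278379, Gamma_xyy = -0.221283, Gamma_yxx = -0.406610, Gamma_yxy = -0.409317, Gamma_yyy = 0.124334
  tau = 0.666667: gamma = (-0.250000, 0.097222), gamma' = (0.000000, 0.333333); Gamma_xxx = 0.961807, Gamma_xxy = 0.229180, Gamma_xyy = -0.262502, Gamma_yxx = -0.354502, Gamma_yxy = -0.344072, Gamma_yyy = 0.167783
  tau = 0.833333: gamma = (-0.250000, 0.152778), gamma' = (0.000000, 0.333333); Gamma_xxx = 0.925438, Gamma_xxy = 0.185124, Gamma_xyy = -0.299144, Gamma_yxx = -0.306350, Gamma_yxy = -0.283906, Gamma_yyy = 0.206080
  tau = 1.000000: gamma = (-0.250000, 0.208333), gamma' = (0.000000, 0.333333); Gamma_xxx = 0.892743, Gamma_xxy = 0.145734, Gamma_xyy = -0.331741, Gamma_yxx = -0.261841, Gamma_yxy = -0.228410, Gamma_yyy = 0.239721
step 0: V^x = 1.5000, V^y = -1.5000
step 1: k1 = (-0.263064, 0.298733), k2 = (-0.250696, 0.279829), k3 = (-0.251096, 0.280233), k4 = (-0.239321, 0.261900); V <- V + (h/6)(k1 + 2k2 + 2k3 + k4): V^x = 1.4163, V^y = -1.4066
step 2: k1 = (-0.239327, 0.261906), k2 = (-0.228259, 0.244289), k3 = (-0.228646, 0.244663), k4 = (-0.218321, 0.227808); V <- V + (h/6)(k1 + 2k2 + 2k3 + k4): V^x = 1.3401, V^y = -1.3251
step 3: k1 = (-0.218325, 0.227811), k2 = (-0.208797, 0.211798), k3 = (-0.209161, 0.212132), k4 = (-0.200424, 0.196959); V <- V + (h/6)(k1 + 2k2 + 2k3 + k4): V^x = 1.2704, V^y = -1.2544

Answer: V^x = 1.2704, V^y = -1.2544


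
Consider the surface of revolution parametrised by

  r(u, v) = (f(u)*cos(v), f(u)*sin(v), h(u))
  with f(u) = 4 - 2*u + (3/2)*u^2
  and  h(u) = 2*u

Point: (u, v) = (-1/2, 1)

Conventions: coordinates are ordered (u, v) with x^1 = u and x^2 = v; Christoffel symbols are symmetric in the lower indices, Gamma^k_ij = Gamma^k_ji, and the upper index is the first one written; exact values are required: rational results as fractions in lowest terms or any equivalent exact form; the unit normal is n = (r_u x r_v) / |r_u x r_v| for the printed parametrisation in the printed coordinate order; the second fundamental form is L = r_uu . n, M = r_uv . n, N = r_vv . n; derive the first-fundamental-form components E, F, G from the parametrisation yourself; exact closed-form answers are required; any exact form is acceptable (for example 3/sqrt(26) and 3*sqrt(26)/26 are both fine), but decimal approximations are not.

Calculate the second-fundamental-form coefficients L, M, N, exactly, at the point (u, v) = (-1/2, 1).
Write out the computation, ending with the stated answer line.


f = 43/8, f' = -7/2, f'' = 3, h' = 2, h'' = 0
E = 65/4, F = 0, G = 1849/64; answer radicand W^2 = 65/4
unnormalised second-form numerators: l = -6, m = 0, n = 43/4; L = l/sqrt(65/4), and similarly M = m/sqrt(W^2), N = n/sqrt(W^2)

Answer: L = -12*sqrt(65)/65, M = 0, N = 43*sqrt(65)/130


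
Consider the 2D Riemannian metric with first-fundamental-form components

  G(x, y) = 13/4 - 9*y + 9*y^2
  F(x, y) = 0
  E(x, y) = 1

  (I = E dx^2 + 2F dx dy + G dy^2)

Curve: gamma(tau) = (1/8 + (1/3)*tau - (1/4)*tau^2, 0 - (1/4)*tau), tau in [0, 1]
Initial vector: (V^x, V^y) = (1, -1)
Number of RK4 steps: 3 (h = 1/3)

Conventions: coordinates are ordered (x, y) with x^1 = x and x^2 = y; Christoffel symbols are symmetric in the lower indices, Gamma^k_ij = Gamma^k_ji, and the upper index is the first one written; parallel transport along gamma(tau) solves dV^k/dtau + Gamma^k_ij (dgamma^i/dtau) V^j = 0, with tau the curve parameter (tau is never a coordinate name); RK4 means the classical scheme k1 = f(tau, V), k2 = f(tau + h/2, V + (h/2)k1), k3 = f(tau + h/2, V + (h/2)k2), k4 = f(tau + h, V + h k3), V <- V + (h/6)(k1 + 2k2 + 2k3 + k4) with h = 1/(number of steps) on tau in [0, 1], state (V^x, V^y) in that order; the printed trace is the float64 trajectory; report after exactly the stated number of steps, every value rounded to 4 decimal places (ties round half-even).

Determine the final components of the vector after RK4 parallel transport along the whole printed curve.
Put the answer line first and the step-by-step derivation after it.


Answer: V^x = 1.0000, V^y = -0.7322

gamma'(tau) = (1/3 - (1/2)*tau, -1/4); f(tau, V)^k = -Gamma^k_ij(gamma(tau)) gamma'^i(tau) V^j; h = 1/3; intermediate values shown to 6 dp
curve data and Christoffel symbols at the stage parameters:
  tau = 0.000000: gamma = (0.125000, 0.000000), gamma' = (0.333333, -0.250000); Gamma_xxx = 0.000000, Gamma_xxy = 0.000000, Gamma_xyy = 0.000000, Gamma_yxx = 0.000000, Gamma_yxy = 0.000000, Gamma_yyy = -1.384615
  tau = 0.166667: gamma = (0.173611, -0.041667), gamma' = (0.250000, -0.250000); Gamma_xxx = 0.000000, Gamma_xxy = 0.000000, Gamma_xyy = 0.000000, Gamma_yxx = 0.000000, Gamma_yxy = 0.000000, Gamma_yyy = -1.339056
  tau = 0.333333: gamma = (0.208333, -0.083333), gamma' = (0.166667, -0.250000); Gamma_xxx = 0.000000, Gamma_xxy = 0.000000, Gamma_xyy = 0.000000, Gamma_yxx = 0.000000, Gamma_yxy = 0.000000, Gamma_yyy = -1.292308
  tau = 0.500000: gamma = (0.229167, -0.125000), gamma' = (0.083333, -0.250000); Gamma_xxx = 0.000000, Gamma_xxy = 0.000000, Gamma_xyy = 0.000000, Gamma_yxx = 0.000000, Gamma_yxy = 0.000000, Gamma_yyy = -1.245675
  tau = 0.666667: gamma = (0.236111, -0.166667), gamma' = (0.000000, -0.250000); Gamma_xxx = 0.000000, Gamma_xxy = 0.000000, Gamma_xyy = 0.000000, Gamma_yxx = 0.000000, Gamma_yxy = 0.000000, Gamma_yyy = -1.200000
  tau = 0.833333: gamma = (0.229167, -0.208333), gamma' = (-0.083333, -0.250000); Gamma_xxx = 0.000000, Gamma_xxy = 0.000000, Gamma_xyy = 0.000000, Gamma_yxx = 0.000000, Gamma_yxy = 0.000000, Gamma_yyy = -1.155807
  tau = 1.000000: gamma = (0.208333, -0.250000), gamma' = (-0.166667, -0.250000); Gamma_xxx = 0.000000, Gamma_xxy = 0.000000, Gamma_xyy = 0.000000, Gamma_yxx = 0.000000, Gamma_yxy = 0.000000, Gamma_yyy = -1.113402
step 0: V^x = 1.0000, V^y = -1.0000
step 1: k1 = (0.000000, 0.346154), k2 = (0.000000, 0.315451), k3 = (0.000000, 0.317164), k4 = (0.000000, 0.288921); V <- V + (h/6)(k1 + 2k2 + 2k3 + k4): V^x = 1.0000, V^y = -0.8944
step 2: k1 = (0.000000, 0.288969), k2 = (0.000000, 0.263543), k3 = (0.000000, 0.264863), k4 = (0.000000, 0.241842); V <- V + (h/6)(k1 + 2k2 + 2k3 + k4): V^x = 1.0000, V^y = -0.8062
step 3: k1 = (0.000000, 0.241868), k2 = (0.000000, 0.221313), k3 = (0.000000, 0.222302), k4 = (0.000000, 0.203788); V <- V + (h/6)(k1 + 2k2 + 2k3 + k4): V^x = 1.0000, V^y = -0.7322


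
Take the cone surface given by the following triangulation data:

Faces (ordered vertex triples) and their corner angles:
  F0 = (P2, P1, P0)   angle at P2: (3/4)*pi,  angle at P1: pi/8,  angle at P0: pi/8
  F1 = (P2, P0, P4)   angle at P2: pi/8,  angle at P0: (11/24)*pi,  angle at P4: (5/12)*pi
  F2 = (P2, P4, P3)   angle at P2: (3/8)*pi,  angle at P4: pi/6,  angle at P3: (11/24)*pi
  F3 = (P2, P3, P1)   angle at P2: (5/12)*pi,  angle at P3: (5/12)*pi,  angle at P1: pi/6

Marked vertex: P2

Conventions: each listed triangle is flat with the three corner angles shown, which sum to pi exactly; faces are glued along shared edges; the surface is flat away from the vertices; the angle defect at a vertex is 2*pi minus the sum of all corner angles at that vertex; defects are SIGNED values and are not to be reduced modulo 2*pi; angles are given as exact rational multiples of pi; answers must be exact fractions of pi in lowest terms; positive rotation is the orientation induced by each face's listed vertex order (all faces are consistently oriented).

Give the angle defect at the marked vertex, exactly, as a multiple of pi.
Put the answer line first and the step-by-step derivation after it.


Answer: defect(P2) = pi/3

Sum of corner angles at P2: (5/3)*pi
defect = 2*pi - (5/3)*pi


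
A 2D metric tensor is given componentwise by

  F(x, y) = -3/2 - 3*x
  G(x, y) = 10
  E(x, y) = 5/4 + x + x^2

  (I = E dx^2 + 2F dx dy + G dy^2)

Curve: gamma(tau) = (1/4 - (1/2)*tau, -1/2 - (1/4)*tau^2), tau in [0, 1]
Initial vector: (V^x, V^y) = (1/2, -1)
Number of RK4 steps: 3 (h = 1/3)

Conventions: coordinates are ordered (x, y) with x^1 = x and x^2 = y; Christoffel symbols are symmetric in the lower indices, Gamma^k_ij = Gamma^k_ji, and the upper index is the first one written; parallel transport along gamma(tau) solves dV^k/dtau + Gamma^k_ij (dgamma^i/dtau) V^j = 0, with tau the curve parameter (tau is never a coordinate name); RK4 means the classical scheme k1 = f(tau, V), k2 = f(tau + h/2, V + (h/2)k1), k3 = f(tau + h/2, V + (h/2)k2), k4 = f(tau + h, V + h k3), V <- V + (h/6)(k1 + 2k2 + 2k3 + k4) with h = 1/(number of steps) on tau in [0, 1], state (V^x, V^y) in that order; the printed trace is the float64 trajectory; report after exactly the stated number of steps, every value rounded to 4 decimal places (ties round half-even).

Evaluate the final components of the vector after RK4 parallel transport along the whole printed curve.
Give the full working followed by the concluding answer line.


gamma'(tau) = (-1/2, -(1/2)*tau); f(tau, V)^k = -Gamma^k_ij(gamma(tau)) gamma'^i(tau) V^j; h = 1/3; intermediate values shown to 6 dp
curve data and Christoffel symbols at the stage parameters:
  tau = 0.000000: gamma = (0.250000, -0.500000), gamma' = (-0.500000, 0.000000); Gamma_xxx = 0.071006, Gamma_xxy = 0.000000, Gamma_xyy = 0.000000, Gamma_yxx = -0.284024, Gamma_yxy = 0.000000, Gamma_yyy = 0.000000
  tau = 0.166667: gamma = (0.166667, -0.506944), gamma' = (-0.500000, -0.083333); Gamma_xxx = 0.063830, Gamma_xxy = 0.000000, Gamma_xyy = 0.000000, Gamma_yxx = -0.287234, Gamma_yxy = 0.000000, Gamma_yyy = 0.000000
  tau = 0.333333: gamma = (0.083333, -0.527778), gamma' = (-0.500000, -0.166667); Gamma_xxx = 0.056414, Gamma_xxy = 0.000000, Gamma_xyy = 0.000000, Gamma_yxx = -0.290128, Gamma_yxy = 0.000000, Gamma_yyy = 0.000000
  tau = 0.500000: gamma = (0.000000, -0.562500), gamma' = (-0.500000, -0.250000); Gamma_xxx = 0.048780, Gamma_xxy = 0.000000, Gamma_xyy = 0.000000, Gamma_yxx = -0.292683, Gamma_yxy = 0.000000, Gamma_yyy = 0.000000
  tau = 0.666667: gamma = (-0.083333, -0.611111), gamma' = (-0.500000, -0.333333); Gamma_xxx = 0.040956, Gamma_xxy = 0.000000, Gamma_xyy = 0.000000, Gamma_yxx = -0.294881, Gamma_yxy = 0.000000, Gamma_yyy = 0.000000
  tau = 0.833333: gamma = (-0.166667, -0.673611), gamma' = (-0.500000, -0.416667); Gamma_xxx = 0.032967, Gamma_xxy = 0.000000, Gamma_xyy = 0.000000, Gamma_yxx = -0.296703, Gamma_yxy = 0.000000, Gamma_yyy = 0.000000
  tau = 1.000000: gamma = (-0.250000, -0.750000), gamma' = (-0.500000, -0.500000); Gamma_xxx = 0.024845, Gamma_xxy = 0.000000, Gamma_xyy = 0.000000, Gamma_yxx = -0.298137, Gamma_yxy = 0.000000, Gamma_yyy = 0.000000
step 0: V^x = 0.5000, V^y = -1.0000
step 1: k1 = (0.017751, -0.071006), k2 = (0.016052, -0.072233), k3 = (0.016043, -0.072193), k4 = (0.014254, -0.073308); V <- V + (h/6)(k1 + 2k2 + 2k3 + k4): V^x = 0.5053, V^y = -1.0241
step 2: k1 = (0.014254, -0.073307), k2 = (0.012383, -0.074300), k3 = (0.012376, -0.074255), k4 = (0.010433, -0.075116); V <- V + (h/6)(k1 + 2k2 + 2k3 + k4): V^x = 0.5095, V^y = -1.0488
step 3: k1 = (0.010433, -0.075116), k2 = (0.008426, -0.075838), k3 = (0.008421, -0.075789), k4 = (0.006364, -0.076364); V <- V + (h/6)(k1 + 2k2 + 2k3 + k4): V^x = 0.5123, V^y = -1.0741

Answer: V^x = 0.5123, V^y = -1.0741


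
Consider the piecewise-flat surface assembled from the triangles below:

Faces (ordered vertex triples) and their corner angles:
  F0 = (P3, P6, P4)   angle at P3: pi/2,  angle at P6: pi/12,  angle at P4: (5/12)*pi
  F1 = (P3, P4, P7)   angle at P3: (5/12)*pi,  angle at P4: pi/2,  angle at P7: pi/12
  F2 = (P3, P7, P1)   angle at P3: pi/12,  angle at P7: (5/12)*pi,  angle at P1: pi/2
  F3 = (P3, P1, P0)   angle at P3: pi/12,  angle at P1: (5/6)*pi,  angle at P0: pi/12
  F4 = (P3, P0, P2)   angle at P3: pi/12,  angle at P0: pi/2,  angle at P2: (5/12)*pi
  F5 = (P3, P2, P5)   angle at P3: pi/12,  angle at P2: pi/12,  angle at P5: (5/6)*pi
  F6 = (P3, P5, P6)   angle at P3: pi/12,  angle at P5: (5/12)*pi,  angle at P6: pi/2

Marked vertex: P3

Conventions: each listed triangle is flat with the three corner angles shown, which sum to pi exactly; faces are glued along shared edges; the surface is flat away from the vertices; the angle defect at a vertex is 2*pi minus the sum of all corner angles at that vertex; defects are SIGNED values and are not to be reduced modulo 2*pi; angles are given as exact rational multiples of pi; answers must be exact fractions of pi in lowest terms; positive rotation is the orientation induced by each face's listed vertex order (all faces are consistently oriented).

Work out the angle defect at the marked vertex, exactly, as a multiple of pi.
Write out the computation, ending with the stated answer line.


Sum of corner angles at P3: (4/3)*pi
defect = 2*pi - (4/3)*pi

Answer: defect(P3) = (2/3)*pi


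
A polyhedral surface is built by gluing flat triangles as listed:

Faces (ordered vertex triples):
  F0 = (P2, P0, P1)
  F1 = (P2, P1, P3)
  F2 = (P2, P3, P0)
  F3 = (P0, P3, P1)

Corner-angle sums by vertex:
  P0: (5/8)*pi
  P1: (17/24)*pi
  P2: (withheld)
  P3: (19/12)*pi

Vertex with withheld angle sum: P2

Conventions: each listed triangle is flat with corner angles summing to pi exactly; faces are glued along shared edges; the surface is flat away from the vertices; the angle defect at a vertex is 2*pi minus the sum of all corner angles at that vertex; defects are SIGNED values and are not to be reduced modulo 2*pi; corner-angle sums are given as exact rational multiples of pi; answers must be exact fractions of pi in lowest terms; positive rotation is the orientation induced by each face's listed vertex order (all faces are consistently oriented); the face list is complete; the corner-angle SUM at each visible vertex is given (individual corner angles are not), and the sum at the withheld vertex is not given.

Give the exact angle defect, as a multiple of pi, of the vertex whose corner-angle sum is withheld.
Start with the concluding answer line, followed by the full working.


Answer: defect(P2) = (11/12)*pi

V = 4, E = 6, F = 4; chi = V - E + F = 2
Gauss-Bonnet: total defect = 2*pi*chi = 4*pi; visible defects sum to (37/12)*pi


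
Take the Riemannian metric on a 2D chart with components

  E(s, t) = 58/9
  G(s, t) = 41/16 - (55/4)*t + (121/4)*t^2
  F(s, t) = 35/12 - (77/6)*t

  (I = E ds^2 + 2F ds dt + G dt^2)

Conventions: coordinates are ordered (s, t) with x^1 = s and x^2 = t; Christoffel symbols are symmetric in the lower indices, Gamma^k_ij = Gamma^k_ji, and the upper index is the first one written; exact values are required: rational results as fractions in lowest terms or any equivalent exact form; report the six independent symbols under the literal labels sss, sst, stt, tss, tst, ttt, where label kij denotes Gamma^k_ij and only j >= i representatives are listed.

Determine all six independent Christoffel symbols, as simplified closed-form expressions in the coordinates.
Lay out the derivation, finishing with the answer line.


E = 58/9; F = 35/12 - (77/6)*t; G = 41/16 - (55/4)*t + (121/4)*t^2
Gamma^k_ij = (1/2) g^{kl} (d_i g_jl + d_j g_il - d_l g_ij), with g^inv = (1/(EG-F^2)) [[G, -F], [-F, E]]
first partials: E_s = 0, E_t = 0, F_s = 0, F_t = -77/6, G_s = 0, G_t = -55/4 + (121/2)*t
D = EG - F^2 = 1153/144 - (55/4)*t + (121/4)*t^2
expanded: Gamma^s_ss = (G E_s - 2F F_s + F E_t)/(2D), Gamma^s_st = (G E_t - F G_s)/(2D), Gamma^s_tt = (2G F_t - G G_s - F G_t)/(2D), Gamma^t_ss = (2E F_s - E E_t - F E_s)/(2D), Gamma^t_st = (E G_s - F E_t)/(2D), Gamma^t_tt = (E G_t - 2F F_t + F G_s)/(2D); substitute and cancel common factors

Answer: Gamma_sss = 0, Gamma_sst = 0, Gamma_stt = -1848/(4356*t^2 - 1980*t + 1153), Gamma_tss = 0, Gamma_tst = 0, Gamma_ttt = (4356*t - 990)/(4356*t^2 - 1980*t + 1153)


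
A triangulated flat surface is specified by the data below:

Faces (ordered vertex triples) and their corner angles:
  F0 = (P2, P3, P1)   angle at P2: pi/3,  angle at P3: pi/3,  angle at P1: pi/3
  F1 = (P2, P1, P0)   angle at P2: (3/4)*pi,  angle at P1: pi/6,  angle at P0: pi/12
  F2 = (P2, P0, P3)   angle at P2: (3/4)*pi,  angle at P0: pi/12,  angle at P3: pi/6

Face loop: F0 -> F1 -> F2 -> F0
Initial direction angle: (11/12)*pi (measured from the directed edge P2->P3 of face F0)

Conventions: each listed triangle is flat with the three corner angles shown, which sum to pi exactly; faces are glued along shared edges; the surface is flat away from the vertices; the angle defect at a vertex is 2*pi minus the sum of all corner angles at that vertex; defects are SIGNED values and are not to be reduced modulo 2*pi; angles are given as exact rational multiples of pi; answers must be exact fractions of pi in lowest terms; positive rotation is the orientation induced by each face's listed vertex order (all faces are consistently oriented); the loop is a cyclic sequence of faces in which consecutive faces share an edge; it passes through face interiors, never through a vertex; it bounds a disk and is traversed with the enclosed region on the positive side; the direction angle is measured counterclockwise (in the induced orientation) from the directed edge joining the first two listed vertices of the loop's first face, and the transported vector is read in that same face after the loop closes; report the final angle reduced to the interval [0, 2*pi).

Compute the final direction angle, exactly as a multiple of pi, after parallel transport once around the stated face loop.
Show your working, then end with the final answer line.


enclosed vertex P2: corner angles sum to (11/6)*pi, defect = 2*pi - (11/6)*pi = pi/6
adding the enclosed defects to the starting angle (mod 2*pi, induced orientation) gives the holonomy
final angle = (11/12)*pi + pi/6 = (13/12)*pi (mod 2*pi)

Answer: final direction angle = (13/12)*pi


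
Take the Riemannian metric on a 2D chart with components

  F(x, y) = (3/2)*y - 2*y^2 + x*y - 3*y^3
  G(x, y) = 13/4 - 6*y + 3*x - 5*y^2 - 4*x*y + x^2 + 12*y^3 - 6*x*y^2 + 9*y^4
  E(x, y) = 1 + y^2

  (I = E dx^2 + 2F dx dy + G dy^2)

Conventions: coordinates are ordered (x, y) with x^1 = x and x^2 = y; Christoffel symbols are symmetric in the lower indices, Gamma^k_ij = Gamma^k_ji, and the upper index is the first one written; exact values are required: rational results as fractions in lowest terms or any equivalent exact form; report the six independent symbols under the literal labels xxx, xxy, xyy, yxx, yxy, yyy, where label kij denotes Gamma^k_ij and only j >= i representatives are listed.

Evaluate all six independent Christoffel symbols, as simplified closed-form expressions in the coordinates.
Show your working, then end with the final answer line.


E = 1 + y^2; F = (3/2)*y - 2*y^2 + x*y - 3*y^3; G = 13/4 - 6*y + 3*x - 5*y^2 - 4*x*y + x^2 + 12*y^3 - 6*x*y^2 + 9*y^4
Gamma^k_ij = (1/2) g^{kl} (d_i g_jl + d_j g_il - d_l g_ij), with g^inv = (1/(EG-F^2)) [[G, -F], [-F, E]]
first partials: E_x = 0, E_y = 2*y, F_x = y, F_y = 3/2 - 4*y + x - 9*y^2, G_x = 3 - 4*y + 2*x - 6*y^2, G_y = -6 - 10*y - 4*x + 36*y^2 - 12*x*y + 36*y^3
D = EG - F^2 = 13/4 - 6*y + 3*x - 4*y^2 - 4*x*y + x^2 + 12*y^3 - 6*x*y^2 + 9*y^4
expanded: Gamma^x_xx = (G E_x - 2F F_x + F E_y)/(2D), Gamma^x_xy = (G E_y - F G_x)/(2D), Gamma^x_yy = (2G F_y - G G_x - F G_y)/(2D), Gamma^y_xx = (2E F_x - E E_y - F E_x)/(2D), Gamma^y_xy = (E G_x - F E_y)/(2D), Gamma^y_yy = (E G_y - 2F F_y + F G_x)/(2D); substitute and cancel common factors

Answer: Gamma_xxx = 0, Gamma_xxy = 4*y/(4*x^2 - 24*x*y^2 - 16*x*y + 12*x + 36*y^4 + 48*y^3 - 16*y^2 - 24*y + 13), Gamma_xyy = (-24*y^2 - 8*y)/(4*x^2 - 24*x*y^2 - 16*x*y + 12*x + 36*y^4 + 48*y^3 - 16*y^2 - 24*y + 13), Gamma_yxx = 0, Gamma_yxy = (4*x - 12*y^2 - 8*y + 6)/(4*x^2 - 24*x*y^2 - 16*x*y + 12*x + 36*y^4 + 48*y^3 - 16*y^2 - 24*y + 13), Gamma_yyy = (-24*x*y - 8*x + 72*y^3 + 72*y^2 - 20*y - 12)/(4*x^2 - 24*x*y^2 - 16*x*y + 12*x + 36*y^4 + 48*y^3 - 16*y^2 - 24*y + 13)


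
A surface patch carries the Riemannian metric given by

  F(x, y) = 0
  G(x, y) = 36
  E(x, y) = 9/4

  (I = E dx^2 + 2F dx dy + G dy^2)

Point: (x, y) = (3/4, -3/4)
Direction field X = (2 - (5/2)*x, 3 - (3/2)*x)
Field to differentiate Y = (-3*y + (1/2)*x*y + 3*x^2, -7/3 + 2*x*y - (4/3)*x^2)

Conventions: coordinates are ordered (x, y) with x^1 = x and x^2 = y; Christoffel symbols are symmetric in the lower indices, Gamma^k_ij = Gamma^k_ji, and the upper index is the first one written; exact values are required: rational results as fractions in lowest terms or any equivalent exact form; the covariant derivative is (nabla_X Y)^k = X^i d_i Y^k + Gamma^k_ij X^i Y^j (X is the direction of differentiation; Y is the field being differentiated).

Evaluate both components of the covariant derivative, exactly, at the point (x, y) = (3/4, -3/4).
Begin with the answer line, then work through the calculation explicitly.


Answer: (nabla_X Y)^x = -141/32, (nabla_X Y)^y = 19/8

E = 9/4, F = 0, G = 36 at the point
E_x = 0, E_y = 0, F_x = 0, F_y = 0, G_x = 0, G_y = 0
EG - F^2 = 81;  g^inv = (1/81) * [[36, 0], [0, 9/4]]
first-kind symbols [ij,l] = (1/2)(d_i g_jl + d_j g_il - d_l g_ij): [xx,x] = E_x/2 = 0, [xx,y] = F_x - E_y/2 = 0, [xy,x] = E_y/2 = 0, [xy,y] = G_x/2 = 0, [yy,x] = F_y - G_x/2 = 0, [yy,y] = G_y/2 = 0
Gamma^x_ij = (G*[ij,x] - F*[ij,y])/(EG - F^2), Gamma^y_ij = (E*[ij,y] - F*[ij,x])/(EG - F^2)
Gamma_xxx = 0, Gamma_xxy = 0, Gamma_xyy = 0, Gamma_yxx = 0, Gamma_yxy = 0, Gamma_yyy = 0
X = (1/8, 15/8), Y = (117/32, -101/24) at the point
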